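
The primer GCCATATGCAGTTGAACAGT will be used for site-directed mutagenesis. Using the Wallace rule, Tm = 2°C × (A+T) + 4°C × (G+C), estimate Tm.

58°C

Counting bases: C=4, T=5, A=6, G=5
AT pairs contribute 11, GC pairs contribute 9.
Tm = 4·9 + 2·11 = 36 + 22 = 58°C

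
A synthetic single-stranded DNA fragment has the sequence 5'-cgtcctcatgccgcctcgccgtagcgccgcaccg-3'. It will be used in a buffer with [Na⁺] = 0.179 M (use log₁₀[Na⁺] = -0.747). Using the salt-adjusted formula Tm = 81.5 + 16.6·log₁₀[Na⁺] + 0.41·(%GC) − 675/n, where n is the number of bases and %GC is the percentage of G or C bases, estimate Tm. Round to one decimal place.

80.6°C

Length n = 34. Base counts: G=9, T=5, A=3, C=17
G+C = 26, so %GC = 26/34 × 100 = 76.471%
Salt term: 16.6 × (-0.747) = -12.4
GC term: 0.41 × 76.471 = 31.353; length term: −675/34 = −19.853
Tm = 81.5 + (-12.4) + 31.353 − 19.853 = 80.6 → 80.6°C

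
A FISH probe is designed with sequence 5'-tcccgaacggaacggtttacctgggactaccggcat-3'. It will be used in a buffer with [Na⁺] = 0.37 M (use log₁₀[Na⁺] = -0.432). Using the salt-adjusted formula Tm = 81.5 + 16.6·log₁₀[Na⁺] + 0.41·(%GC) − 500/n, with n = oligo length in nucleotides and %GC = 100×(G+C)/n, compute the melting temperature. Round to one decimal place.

84.4°C

Length n = 36. Base counts: T=7, C=11, G=10, A=8
G+C = 21, so %GC = 21/36 × 100 = 58.333%
Salt term: 16.6 × (-0.432) = -7.171
GC term: 0.41 × 58.333 = 23.917; length term: −500/36 = −13.889
Tm = 81.5 + (-7.171) + 23.917 − 13.889 = 84.357 → 84.4°C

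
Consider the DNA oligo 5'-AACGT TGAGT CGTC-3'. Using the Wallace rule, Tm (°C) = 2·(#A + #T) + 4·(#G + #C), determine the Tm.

42°C

Scanning the sequence gives A=3, G=4, C=3, T=4.
AT pairs contribute 7, GC pairs contribute 7.
Tm = 4·7 + 2·7 = 28 + 14 = 42°C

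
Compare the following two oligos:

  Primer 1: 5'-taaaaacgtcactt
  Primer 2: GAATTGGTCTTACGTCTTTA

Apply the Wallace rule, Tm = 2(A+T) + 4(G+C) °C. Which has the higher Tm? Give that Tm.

Primer 2, 54°C

Primer 1: A+T=10, G+C=4 → Tm = 2(10)+4(4) = 36°C
Primer 2: A+T=13, G+C=7 → Tm = 2(13)+4(7) = 54°C
36°C vs 54°C → primer 2 is higher.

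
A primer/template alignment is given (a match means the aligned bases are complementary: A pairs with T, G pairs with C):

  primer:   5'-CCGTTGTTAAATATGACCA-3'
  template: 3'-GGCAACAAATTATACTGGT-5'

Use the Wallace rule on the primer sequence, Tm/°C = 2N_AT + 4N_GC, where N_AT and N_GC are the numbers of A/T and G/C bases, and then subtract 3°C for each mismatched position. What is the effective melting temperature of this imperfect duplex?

49°C

Primer base counts: A=6, T=6, G=3, C=4 → A+T=12, G+C=7
Perfect-match Tm = 2(12) + 4(7) = 24 + 28 = 52°C
Mismatches (positions where the bases are not complementary): 1 (at position 9)
Effective Tm = 52 − 1×3 = 52 − 3 = 49°C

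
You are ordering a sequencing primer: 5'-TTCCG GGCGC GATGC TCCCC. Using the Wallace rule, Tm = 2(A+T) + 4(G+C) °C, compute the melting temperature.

Counting bases: C=9, A=1, T=4, G=6
A+T = 5, G+C = 15
Tm = 4·15 + 2·5 = 60 + 10 = 70°C

70°C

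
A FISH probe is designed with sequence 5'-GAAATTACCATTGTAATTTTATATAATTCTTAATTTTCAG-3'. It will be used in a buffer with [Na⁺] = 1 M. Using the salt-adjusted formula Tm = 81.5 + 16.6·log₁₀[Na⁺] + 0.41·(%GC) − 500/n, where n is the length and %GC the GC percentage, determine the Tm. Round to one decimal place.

76.2°C

Length n = 40. Counting bases: G=3, T=19, C=4, A=14
G+C = 7, so %GC = 7/40 × 100 = 17.5%
Salt term: 16.6 × (0) = 0
GC term: 0.41 × 17.5 = 7.175; length term: −500/40 = −12.5
Tm = 81.5 + (0) + 7.175 − 12.5 = 76.175 → 76.2°C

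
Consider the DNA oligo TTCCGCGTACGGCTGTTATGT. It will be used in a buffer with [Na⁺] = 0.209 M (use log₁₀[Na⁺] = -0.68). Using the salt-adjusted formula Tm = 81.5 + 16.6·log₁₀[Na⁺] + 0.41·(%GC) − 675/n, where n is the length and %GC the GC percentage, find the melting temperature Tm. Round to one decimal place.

59.5°C

Length n = 21. Base counts: A=2, C=5, T=8, G=6
G+C = 11, so %GC = 11/21 × 100 = 52.381%
Salt term: 16.6 × (-0.68) = -11.288
GC term: 0.41 × 52.381 = 21.476; length term: −675/21 = −32.143
Tm = 81.5 + (-11.288) + 21.476 − 32.143 = 59.545 → 59.5°C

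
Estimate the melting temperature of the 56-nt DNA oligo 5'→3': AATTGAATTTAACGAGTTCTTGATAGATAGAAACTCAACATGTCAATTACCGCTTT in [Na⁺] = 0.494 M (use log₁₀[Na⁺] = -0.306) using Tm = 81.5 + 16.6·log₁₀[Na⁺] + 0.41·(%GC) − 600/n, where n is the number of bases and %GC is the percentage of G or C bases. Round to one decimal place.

Length n = 56. C=9, T=19, A=20, G=8
G+C = 17, so %GC = 17/56 × 100 = 30.357%
Salt term: 16.6 × (-0.306) = -5.08
GC term: 0.41 × 30.357 = 12.446; length term: −600/56 = −10.714
Tm = 81.5 + (-5.08) + 12.446 − 10.714 = 78.152 → 78.2°C

78.2°C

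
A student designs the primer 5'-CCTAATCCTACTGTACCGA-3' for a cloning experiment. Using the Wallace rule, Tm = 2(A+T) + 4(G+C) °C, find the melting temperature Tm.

Counting bases: T=5, A=5, G=2, C=7
AT pairs contribute 10, GC pairs contribute 9.
Tm = 2×10 + 4×9 = 56°C

56°C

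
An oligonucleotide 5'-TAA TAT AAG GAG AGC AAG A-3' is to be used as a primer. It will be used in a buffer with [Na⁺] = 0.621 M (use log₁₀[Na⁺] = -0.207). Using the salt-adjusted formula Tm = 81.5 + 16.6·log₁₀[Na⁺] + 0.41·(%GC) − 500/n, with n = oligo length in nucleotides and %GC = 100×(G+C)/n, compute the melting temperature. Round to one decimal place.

Length n = 19. T=3, G=5, A=10, C=1
G+C = 6, so %GC = 6/19 × 100 = 31.579%
Salt term: 16.6 × (-0.207) = -3.436
GC term: 0.41 × 31.579 = 12.947; length term: −500/19 = −26.316
Tm = 81.5 + (-3.436) + 12.947 − 26.316 = 64.695 → 64.7°C

64.7°C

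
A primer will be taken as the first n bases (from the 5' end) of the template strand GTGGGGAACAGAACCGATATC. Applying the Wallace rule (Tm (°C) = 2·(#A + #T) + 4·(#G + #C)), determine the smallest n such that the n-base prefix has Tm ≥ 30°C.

n = 9

First 8 bases: GTGGGGAA → Tm = 26°C (< 30°C)
First 9 bases: GTGGGGAAC → Tm = 30°C (≥ 30°C)
Since every base adds ≥2°C, Tm only increases with n, so the threshold is first crossed at n = 9.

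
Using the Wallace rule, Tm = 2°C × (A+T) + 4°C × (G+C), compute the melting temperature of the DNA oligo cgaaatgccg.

32°C

Scanning the sequence gives C=3, G=3, T=1, A=3.
AT pairs contribute 4, GC pairs contribute 6.
Tm = 2(4) + 4(6) = 8 + 24 = 32°C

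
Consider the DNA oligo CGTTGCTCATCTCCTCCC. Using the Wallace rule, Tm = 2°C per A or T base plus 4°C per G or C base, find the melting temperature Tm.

Scanning the sequence gives C=9, A=1, T=6, G=2.
So N_AT = 7 and N_GC = 11.
Tm = 4·11 + 2·7 = 44 + 14 = 58°C

58°C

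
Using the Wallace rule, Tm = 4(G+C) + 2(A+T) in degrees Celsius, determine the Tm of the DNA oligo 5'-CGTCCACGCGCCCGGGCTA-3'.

A=2, T=2, G=6, C=9
A+T = 4, G+C = 15
Tm = 4·15 + 2·4 = 60 + 8 = 68°C

68°C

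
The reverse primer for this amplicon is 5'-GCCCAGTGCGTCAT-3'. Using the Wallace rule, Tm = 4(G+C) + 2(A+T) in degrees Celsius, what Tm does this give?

46°C

Scanning the sequence gives G=4, T=3, C=5, A=2.
A+T = 5, G+C = 9
Tm = 2(5) + 4(9) = 10 + 36 = 46°C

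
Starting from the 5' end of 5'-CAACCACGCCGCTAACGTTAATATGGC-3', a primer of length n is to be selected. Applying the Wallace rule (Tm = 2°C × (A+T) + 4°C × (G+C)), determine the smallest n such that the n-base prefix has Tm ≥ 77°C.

First 25 bases: CAACCACGCCGCTAACGTTAATATG → Tm = 74°C (< 77°C)
First 26 bases: CAACCACGCCGCTAACGTTAATATGG → Tm = 78°C (≥ 77°C)
Since every base adds ≥2°C, Tm only increases with n, so the threshold is first crossed at n = 26.

n = 26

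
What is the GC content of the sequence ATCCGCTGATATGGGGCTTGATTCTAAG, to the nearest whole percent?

46%

Base counts: A=6, C=5, T=9, G=8
G+C = 8 + 5 = 13 out of 28 bases
%GC = 13/28 × 100 = 46.43% ≈ 46%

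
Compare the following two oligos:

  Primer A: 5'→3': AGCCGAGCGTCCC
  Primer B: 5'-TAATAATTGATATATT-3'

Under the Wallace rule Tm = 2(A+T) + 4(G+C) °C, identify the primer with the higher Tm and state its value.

Primer A: A+T=3, G+C=10 → Tm = 2(3)+4(10) = 46°C
Primer B: A+T=15, G+C=1 → Tm = 2(15)+4(1) = 34°C
46°C vs 34°C → primer A is higher.

Primer A, 46°C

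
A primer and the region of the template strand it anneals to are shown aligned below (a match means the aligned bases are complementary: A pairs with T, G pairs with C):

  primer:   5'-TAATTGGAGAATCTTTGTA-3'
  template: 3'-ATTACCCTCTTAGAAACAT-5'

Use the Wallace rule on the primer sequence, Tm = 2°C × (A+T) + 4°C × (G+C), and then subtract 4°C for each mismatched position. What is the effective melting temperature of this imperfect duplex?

44°C

Primer base counts: A=6, T=8, G=4, C=1 → A+T=14, G+C=5
Perfect-match Tm = 2(14) + 4(5) = 28 + 20 = 48°C
Mismatches (positions where the bases are not complementary): 1 (at position 5)
Effective Tm = 48 − 1×4 = 48 − 4 = 44°C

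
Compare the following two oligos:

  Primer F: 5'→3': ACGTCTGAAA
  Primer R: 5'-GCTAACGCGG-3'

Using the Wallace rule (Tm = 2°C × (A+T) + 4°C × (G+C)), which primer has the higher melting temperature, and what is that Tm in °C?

Primer R, 34°C

Primer F: A+T=6, G+C=4 → Tm = 2(6)+4(4) = 28°C
Primer R: A+T=3, G+C=7 → Tm = 2(3)+4(7) = 34°C
28°C vs 34°C → primer R is higher.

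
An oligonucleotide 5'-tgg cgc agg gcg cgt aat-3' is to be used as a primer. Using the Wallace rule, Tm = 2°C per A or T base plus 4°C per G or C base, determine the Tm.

Base counts: G=8, C=4, T=3, A=3
So N_AT = 6 and N_GC = 12.
Tm = 2×6 + 4×12 = 60°C

60°C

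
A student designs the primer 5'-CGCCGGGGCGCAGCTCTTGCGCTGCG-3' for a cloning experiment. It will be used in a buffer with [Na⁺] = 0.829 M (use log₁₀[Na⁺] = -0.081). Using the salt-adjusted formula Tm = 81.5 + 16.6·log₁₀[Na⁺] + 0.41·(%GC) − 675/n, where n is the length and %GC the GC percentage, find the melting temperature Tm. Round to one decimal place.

87.3°C

Length n = 26. Base counts: T=4, C=10, G=11, A=1
G+C = 21, so %GC = 21/26 × 100 = 80.769%
Salt term: 16.6 × (-0.081) = -1.345
GC term: 0.41 × 80.769 = 33.115; length term: −675/26 = −25.962
Tm = 81.5 + (-1.345) + 33.115 − 25.962 = 87.308 → 87.3°C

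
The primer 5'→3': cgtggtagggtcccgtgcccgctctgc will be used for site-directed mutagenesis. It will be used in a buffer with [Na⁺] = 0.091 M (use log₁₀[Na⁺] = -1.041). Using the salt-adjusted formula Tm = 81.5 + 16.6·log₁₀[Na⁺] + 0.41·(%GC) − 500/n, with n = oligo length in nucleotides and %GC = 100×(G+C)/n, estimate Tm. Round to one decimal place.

76.1°C

Length n = 27. T=6, G=10, C=10, A=1
G+C = 20, so %GC = 20/27 × 100 = 74.074%
Salt term: 16.6 × (-1.041) = -17.281
GC term: 0.41 × 74.074 = 30.37; length term: −500/27 = −18.519
Tm = 81.5 + (-17.281) + 30.37 − 18.519 = 76.07 → 76.1°C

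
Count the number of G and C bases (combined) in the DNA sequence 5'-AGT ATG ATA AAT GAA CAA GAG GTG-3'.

8

Base counts: A=11, T=5, C=1, G=7
G+C = 7 + 1 = 8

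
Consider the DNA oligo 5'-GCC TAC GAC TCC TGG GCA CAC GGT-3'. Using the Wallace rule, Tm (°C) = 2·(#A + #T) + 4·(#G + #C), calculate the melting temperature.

80°C

Scanning the sequence gives A=4, C=9, T=4, G=7.
So N_AT = 8 and N_GC = 16.
Tm = 4·16 + 2·8 = 64 + 16 = 80°C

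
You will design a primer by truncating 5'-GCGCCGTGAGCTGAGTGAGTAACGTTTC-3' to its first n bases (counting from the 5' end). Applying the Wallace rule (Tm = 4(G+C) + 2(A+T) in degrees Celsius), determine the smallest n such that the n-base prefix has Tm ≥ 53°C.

First 15 bases: GCGCCGTGAGCTGAG → Tm = 52°C (< 53°C)
First 16 bases: GCGCCGTGAGCTGAGT → Tm = 54°C (≥ 53°C)
Since every base adds ≥2°C, Tm only increases with n, so the threshold is first crossed at n = 16.

n = 16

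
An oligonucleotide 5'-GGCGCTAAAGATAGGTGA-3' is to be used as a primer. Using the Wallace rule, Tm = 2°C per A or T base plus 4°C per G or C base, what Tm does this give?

54°C

G=7, C=2, T=3, A=6
So N_AT = 9 and N_GC = 9.
Tm = 2(9) + 4(9) = 18 + 36 = 54°C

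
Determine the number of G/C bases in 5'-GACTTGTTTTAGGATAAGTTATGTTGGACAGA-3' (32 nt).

C=2, T=12, A=9, G=9
Total G or C: 9 + 2 = 11

11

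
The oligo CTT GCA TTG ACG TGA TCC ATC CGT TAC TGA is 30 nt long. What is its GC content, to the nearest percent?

47%

Counting bases: G=6, A=6, C=8, T=10
G+C = 6 + 8 = 14 out of 30 bases
%GC = 14/30 × 100 = 46.67% ≈ 47%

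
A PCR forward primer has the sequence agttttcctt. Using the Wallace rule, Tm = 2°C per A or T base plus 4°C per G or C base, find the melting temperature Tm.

Scanning the sequence gives G=1, T=6, A=1, C=2.
So N_AT = 7 and N_GC = 3.
Tm = 2×7 + 4×3 = 26°C

26°C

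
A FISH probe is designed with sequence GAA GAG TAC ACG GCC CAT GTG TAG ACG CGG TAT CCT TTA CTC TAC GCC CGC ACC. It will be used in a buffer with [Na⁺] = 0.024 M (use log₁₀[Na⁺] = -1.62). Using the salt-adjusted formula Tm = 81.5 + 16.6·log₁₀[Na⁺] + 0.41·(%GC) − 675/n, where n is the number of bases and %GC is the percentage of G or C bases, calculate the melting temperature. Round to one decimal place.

Length n = 54. Counting bases: A=12, T=11, C=18, G=13
G+C = 31, so %GC = 31/54 × 100 = 57.407%
Salt term: 16.6 × (-1.62) = -26.892
GC term: 0.41 × 57.407 = 23.537; length term: −675/54 = −12.5
Tm = 81.5 + (-26.892) + 23.537 − 12.5 = 65.645 → 65.6°C

65.6°C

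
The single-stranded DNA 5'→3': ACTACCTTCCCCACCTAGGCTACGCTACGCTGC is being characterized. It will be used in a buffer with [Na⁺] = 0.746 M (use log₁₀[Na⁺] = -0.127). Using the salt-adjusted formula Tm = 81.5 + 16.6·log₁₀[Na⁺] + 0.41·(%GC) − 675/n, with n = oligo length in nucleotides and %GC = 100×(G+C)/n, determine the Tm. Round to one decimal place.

83.8°C

Length n = 33. Base counts: C=15, A=6, T=7, G=5
G+C = 20, so %GC = 20/33 × 100 = 60.606%
Salt term: 16.6 × (-0.127) = -2.108
GC term: 0.41 × 60.606 = 24.848; length term: −675/33 = −20.455
Tm = 81.5 + (-2.108) + 24.848 − 20.455 = 83.785 → 83.8°C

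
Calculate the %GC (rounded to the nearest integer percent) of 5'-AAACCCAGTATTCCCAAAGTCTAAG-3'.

40%

Base counts: T=5, A=10, C=7, G=3
G+C = 3 + 7 = 10 out of 25 bases
%GC = 10/25 × 100 = 40% ≈ 40%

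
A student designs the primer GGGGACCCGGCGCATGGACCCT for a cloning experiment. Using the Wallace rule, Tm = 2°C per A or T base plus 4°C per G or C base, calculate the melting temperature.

Counting bases: T=2, A=3, C=8, G=9
A+T = 5, G+C = 17
Tm = 2×5 + 4×17 = 78°C

78°C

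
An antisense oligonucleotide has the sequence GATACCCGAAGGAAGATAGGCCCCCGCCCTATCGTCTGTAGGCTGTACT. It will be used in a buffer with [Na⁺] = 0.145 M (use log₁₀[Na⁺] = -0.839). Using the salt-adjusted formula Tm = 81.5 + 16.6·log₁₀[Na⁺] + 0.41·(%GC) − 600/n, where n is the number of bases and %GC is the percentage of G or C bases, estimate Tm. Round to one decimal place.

78.8°C

Length n = 49. Counting bases: C=15, A=11, T=10, G=13
G+C = 28, so %GC = 28/49 × 100 = 57.143%
Salt term: 16.6 × (-0.839) = -13.927
GC term: 0.41 × 57.143 = 23.429; length term: −600/49 = −12.245
Tm = 81.5 + (-13.927) + 23.429 − 12.245 = 78.757 → 78.8°C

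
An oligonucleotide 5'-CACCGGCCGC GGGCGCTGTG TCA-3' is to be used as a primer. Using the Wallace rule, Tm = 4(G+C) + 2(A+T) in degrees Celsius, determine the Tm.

82°C

Counting bases: A=2, G=9, T=3, C=9
AT pairs contribute 5, GC pairs contribute 18.
Tm = 4·18 + 2·5 = 72 + 10 = 82°C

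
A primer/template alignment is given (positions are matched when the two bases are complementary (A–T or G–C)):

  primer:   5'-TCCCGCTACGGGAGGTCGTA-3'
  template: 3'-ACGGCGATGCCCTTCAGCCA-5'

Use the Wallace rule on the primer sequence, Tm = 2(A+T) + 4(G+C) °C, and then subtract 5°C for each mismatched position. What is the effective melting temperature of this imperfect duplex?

46°C

Primer base counts: A=3, T=4, G=7, C=6 → A+T=7, G+C=13
Perfect-match Tm = 2(7) + 4(13) = 14 + 52 = 66°C
Mismatches (positions where the bases are not complementary): 4 (at positions 2, 14, 19, 20)
Effective Tm = 66 − 4×5 = 66 − 20 = 46°C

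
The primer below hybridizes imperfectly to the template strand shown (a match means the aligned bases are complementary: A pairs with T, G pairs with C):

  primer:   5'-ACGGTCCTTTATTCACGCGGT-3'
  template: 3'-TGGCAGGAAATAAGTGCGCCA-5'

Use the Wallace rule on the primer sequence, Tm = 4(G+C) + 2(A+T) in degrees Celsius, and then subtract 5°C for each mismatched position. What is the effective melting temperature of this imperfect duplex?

59°C

Primer base counts: A=3, T=7, G=5, C=6 → A+T=10, G+C=11
Perfect-match Tm = 2(10) + 4(11) = 20 + 44 = 64°C
Mismatches (positions where the bases are not complementary): 1 (at position 3)
Effective Tm = 64 − 1×5 = 64 − 5 = 59°C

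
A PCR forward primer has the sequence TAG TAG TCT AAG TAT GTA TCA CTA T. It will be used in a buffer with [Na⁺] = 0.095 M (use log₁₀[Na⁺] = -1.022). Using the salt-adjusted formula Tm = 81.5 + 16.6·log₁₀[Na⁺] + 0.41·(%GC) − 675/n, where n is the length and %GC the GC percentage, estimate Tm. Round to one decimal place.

49.0°C

Length n = 25. Counting bases: C=3, T=10, A=8, G=4
G+C = 7, so %GC = 7/25 × 100 = 28%
Salt term: 16.6 × (-1.022) = -16.965
GC term: 0.41 × 28 = 11.48; length term: −675/25 = −27
Tm = 81.5 + (-16.965) + 11.48 − 27 = 49.015 → 49.0°C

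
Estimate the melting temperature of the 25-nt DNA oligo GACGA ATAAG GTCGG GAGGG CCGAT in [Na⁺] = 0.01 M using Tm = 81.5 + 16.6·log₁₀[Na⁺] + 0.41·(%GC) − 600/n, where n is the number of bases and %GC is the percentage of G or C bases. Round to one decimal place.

48.9°C

Length n = 25. Scanning the sequence gives A=7, T=3, C=4, G=11.
G+C = 15, so %GC = 15/25 × 100 = 60%
Salt term: 16.6 × (-2) = -33.2
GC term: 0.41 × 60 = 24.6; length term: −600/25 = −24
Tm = 81.5 + (-33.2) + 24.6 − 24 = 48.9 → 48.9°C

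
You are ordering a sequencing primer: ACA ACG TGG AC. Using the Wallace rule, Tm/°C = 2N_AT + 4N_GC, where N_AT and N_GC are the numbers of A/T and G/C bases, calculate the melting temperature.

34°C

Scanning the sequence gives C=3, G=3, A=4, T=1.
So N_AT = 5 and N_GC = 6.
Tm = 2×5 + 4×6 = 34°C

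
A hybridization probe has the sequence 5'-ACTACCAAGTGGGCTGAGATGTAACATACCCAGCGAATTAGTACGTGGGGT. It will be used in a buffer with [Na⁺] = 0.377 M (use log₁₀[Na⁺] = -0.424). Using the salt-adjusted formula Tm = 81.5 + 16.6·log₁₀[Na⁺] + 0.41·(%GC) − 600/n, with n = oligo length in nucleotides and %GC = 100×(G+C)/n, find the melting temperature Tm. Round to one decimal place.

Length n = 51. Scanning the sequence gives G=15, C=10, A=15, T=11.
G+C = 25, so %GC = 25/51 × 100 = 49.02%
Salt term: 16.6 × (-0.424) = -7.038
GC term: 0.41 × 49.02 = 20.098; length term: −600/51 = −11.765
Tm = 81.5 + (-7.038) + 20.098 − 11.765 = 82.795 → 82.8°C

82.8°C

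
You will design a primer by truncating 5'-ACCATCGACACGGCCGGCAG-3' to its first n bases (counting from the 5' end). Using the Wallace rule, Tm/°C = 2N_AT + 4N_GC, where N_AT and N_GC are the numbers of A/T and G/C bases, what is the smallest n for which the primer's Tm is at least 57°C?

n = 17

First 16 bases: ACCATCGACACGGCCG → Tm = 54°C (< 57°C)
First 17 bases: ACCATCGACACGGCCGG → Tm = 58°C (≥ 57°C)
Since every base adds ≥2°C, Tm only increases with n, so the threshold is first crossed at n = 17.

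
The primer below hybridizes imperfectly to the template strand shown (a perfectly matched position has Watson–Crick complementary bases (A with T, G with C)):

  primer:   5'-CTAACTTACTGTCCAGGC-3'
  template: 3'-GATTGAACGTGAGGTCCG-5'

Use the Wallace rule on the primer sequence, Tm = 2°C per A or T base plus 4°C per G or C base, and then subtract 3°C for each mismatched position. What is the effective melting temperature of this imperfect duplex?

45°C

Primer base counts: A=4, T=5, G=3, C=6 → A+T=9, G+C=9
Perfect-match Tm = 2(9) + 4(9) = 18 + 36 = 54°C
Mismatches (positions where the bases are not complementary): 3 (at positions 8, 10, 11)
Effective Tm = 54 − 3×3 = 54 − 9 = 45°C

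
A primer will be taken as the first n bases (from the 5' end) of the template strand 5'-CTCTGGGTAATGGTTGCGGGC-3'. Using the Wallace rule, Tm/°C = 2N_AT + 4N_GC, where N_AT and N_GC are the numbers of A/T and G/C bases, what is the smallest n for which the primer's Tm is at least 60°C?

n = 19

First 18 bases: CTCTGGGTAATGGTTGCG → Tm = 56°C (< 60°C)
First 19 bases: CTCTGGGTAATGGTTGCGG → Tm = 60°C (≥ 60°C)
Since every base adds ≥2°C, Tm only increases with n, so the threshold is first crossed at n = 19.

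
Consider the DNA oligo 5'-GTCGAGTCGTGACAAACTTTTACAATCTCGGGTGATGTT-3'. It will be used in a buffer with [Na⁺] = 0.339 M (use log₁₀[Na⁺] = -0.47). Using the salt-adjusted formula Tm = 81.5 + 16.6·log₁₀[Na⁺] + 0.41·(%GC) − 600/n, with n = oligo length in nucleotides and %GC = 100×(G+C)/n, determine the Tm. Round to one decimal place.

76.2°C

Length n = 39. A=9, C=7, G=10, T=13
G+C = 17, so %GC = 17/39 × 100 = 43.59%
Salt term: 16.6 × (-0.47) = -7.802
GC term: 0.41 × 43.59 = 17.872; length term: −600/39 = −15.385
Tm = 81.5 + (-7.802) + 17.872 − 15.385 = 76.185 → 76.2°C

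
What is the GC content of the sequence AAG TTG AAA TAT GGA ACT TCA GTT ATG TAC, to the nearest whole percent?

30%

Counting bases: A=11, G=6, T=10, C=3
G+C = 6 + 3 = 9 out of 30 bases
%GC = 9/30 × 100 = 30% ≈ 30%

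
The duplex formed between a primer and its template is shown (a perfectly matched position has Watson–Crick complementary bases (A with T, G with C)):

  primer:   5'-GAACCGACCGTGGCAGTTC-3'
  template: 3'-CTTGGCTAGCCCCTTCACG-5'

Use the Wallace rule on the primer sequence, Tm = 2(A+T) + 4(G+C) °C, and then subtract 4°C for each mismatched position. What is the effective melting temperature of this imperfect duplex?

46°C

Primer base counts: A=4, T=3, G=6, C=6 → A+T=7, G+C=12
Perfect-match Tm = 2(7) + 4(12) = 14 + 48 = 62°C
Mismatches (positions where the bases are not complementary): 4 (at positions 8, 11, 14, 18)
Effective Tm = 62 − 4×4 = 62 − 16 = 46°C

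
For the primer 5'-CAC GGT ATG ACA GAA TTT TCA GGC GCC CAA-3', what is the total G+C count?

15

Base counts: T=6, A=9, C=8, G=7
G+C = 7 + 8 = 15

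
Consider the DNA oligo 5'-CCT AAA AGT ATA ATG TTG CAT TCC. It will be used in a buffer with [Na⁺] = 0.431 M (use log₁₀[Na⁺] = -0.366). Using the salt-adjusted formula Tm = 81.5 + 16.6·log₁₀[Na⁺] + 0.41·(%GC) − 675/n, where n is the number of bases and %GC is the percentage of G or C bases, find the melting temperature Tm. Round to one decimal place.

Length n = 24. A=8, G=3, C=5, T=8
G+C = 8, so %GC = 8/24 × 100 = 33.333%
Salt term: 16.6 × (-0.366) = -6.076
GC term: 0.41 × 33.333 = 13.667; length term: −675/24 = −28.125
Tm = 81.5 + (-6.076) + 13.667 − 28.125 = 60.966 → 61.0°C

61.0°C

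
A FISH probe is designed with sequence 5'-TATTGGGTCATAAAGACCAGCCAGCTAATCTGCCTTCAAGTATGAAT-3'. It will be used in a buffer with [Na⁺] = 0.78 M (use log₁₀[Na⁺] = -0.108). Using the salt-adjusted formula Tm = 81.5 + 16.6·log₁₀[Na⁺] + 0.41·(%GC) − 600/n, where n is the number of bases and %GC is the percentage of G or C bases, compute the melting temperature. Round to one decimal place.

83.5°C

Length n = 47. Counting bases: C=10, T=13, G=9, A=15
G+C = 19, so %GC = 19/47 × 100 = 40.426%
Salt term: 16.6 × (-0.108) = -1.793
GC term: 0.41 × 40.426 = 16.575; length term: −600/47 = −12.766
Tm = 81.5 + (-1.793) + 16.575 − 12.766 = 83.516 → 83.5°C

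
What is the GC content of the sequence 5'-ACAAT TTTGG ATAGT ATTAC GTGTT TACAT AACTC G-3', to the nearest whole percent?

Base counts: A=11, C=5, G=6, T=14
G+C = 6 + 5 = 11 out of 36 bases
%GC = 11/36 × 100 = 30.56% ≈ 31%

31%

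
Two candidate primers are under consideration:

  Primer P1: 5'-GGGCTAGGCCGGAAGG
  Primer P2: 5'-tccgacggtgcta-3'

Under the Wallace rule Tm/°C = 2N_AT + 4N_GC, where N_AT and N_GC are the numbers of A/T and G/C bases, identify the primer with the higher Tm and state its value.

Primer P1, 56°C

Primer P1: A+T=4, G+C=12 → Tm = 2(4)+4(12) = 56°C
Primer P2: A+T=5, G+C=8 → Tm = 2(5)+4(8) = 42°C
56°C vs 42°C → primer P1 is higher.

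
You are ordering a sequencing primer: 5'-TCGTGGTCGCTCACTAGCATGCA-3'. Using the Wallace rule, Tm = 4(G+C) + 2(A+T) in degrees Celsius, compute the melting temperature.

Base counts: G=6, T=6, A=4, C=7
So N_AT = 10 and N_GC = 13.
Tm = 2(10) + 4(13) = 20 + 52 = 72°C

72°C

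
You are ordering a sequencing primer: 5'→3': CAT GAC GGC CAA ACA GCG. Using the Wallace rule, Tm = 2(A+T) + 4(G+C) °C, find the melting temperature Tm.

58°C

Scanning the sequence gives G=5, T=1, A=6, C=6.
A+T = 7, G+C = 11
Tm = 2×7 + 4×11 = 58°C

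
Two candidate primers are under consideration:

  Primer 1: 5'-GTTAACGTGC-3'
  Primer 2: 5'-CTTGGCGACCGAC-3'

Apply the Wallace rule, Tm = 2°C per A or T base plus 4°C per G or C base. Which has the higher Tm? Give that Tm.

Primer 1: A+T=5, G+C=5 → Tm = 2(5)+4(5) = 30°C
Primer 2: A+T=4, G+C=9 → Tm = 2(4)+4(9) = 44°C
30°C vs 44°C → primer 2 is higher.

Primer 2, 44°C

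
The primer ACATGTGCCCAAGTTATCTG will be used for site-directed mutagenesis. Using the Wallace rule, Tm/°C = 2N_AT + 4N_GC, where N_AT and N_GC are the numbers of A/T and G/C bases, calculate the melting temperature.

Scanning the sequence gives T=6, A=5, C=5, G=4.
AT pairs contribute 11, GC pairs contribute 9.
Tm = 4·9 + 2·11 = 36 + 22 = 58°C

58°C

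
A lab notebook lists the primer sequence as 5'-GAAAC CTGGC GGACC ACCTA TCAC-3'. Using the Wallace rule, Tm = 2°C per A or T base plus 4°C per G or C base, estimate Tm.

G=5, C=9, A=7, T=3
A+T = 10, G+C = 14
Tm = 2(10) + 4(14) = 20 + 56 = 76°C

76°C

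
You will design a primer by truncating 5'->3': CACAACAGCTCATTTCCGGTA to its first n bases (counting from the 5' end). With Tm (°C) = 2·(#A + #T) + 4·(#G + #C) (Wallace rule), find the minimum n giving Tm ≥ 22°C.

n = 8

First 7 bases: CACAACA → Tm = 20°C (< 22°C)
First 8 bases: CACAACAG → Tm = 24°C (≥ 22°C)
Since every base adds ≥2°C, Tm only increases with n, so the threshold is first crossed at n = 8.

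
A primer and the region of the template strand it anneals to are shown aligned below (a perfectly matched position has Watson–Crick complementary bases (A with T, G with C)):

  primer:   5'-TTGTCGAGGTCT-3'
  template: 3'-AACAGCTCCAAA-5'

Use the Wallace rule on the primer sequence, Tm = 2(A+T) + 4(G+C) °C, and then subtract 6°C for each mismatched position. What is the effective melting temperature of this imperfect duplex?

30°C

Primer base counts: A=1, T=5, G=4, C=2 → A+T=6, G+C=6
Perfect-match Tm = 2(6) + 4(6) = 12 + 24 = 36°C
Mismatches (positions where the bases are not complementary): 1 (at position 11)
Effective Tm = 36 − 1×6 = 36 − 6 = 30°C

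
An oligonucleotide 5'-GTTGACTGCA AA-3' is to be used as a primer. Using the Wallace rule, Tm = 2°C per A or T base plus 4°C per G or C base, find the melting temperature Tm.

34°C

Base counts: G=3, T=3, C=2, A=4
AT pairs contribute 7, GC pairs contribute 5.
Tm = 2(7) + 4(5) = 14 + 20 = 34°C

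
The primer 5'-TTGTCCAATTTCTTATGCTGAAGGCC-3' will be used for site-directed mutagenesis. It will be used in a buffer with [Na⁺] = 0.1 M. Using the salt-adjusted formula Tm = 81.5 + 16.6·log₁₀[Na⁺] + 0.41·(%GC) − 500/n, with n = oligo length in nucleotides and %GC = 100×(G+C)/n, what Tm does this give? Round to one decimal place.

63.0°C

Length n = 26. Base counts: T=10, C=6, A=5, G=5
G+C = 11, so %GC = 11/26 × 100 = 42.308%
Salt term: 16.6 × (-1) = -16.6
GC term: 0.41 × 42.308 = 17.346; length term: −500/26 = −19.231
Tm = 81.5 + (-16.6) + 17.346 − 19.231 = 63.015 → 63.0°C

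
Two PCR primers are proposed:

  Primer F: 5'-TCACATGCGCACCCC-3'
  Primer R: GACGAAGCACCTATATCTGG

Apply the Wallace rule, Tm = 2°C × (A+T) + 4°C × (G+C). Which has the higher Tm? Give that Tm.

Primer F: A+T=5, G+C=10 → Tm = 2(5)+4(10) = 50°C
Primer R: A+T=10, G+C=10 → Tm = 2(10)+4(10) = 60°C
50°C vs 60°C → primer R is higher.

Primer R, 60°C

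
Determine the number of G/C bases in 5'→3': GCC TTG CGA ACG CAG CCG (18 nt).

Counting bases: T=2, A=3, G=6, C=7
G+C = 6 + 7 = 13

13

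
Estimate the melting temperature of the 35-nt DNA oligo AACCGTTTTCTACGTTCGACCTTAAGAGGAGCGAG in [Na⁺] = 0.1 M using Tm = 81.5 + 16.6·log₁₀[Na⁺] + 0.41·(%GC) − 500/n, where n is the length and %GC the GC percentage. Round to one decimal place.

70.5°C

Length n = 35. Scanning the sequence gives G=9, T=9, A=9, C=8.
G+C = 17, so %GC = 17/35 × 100 = 48.571%
Salt term: 16.6 × (-1) = -16.6
GC term: 0.41 × 48.571 = 19.914; length term: −500/35 = −14.286
Tm = 81.5 + (-16.6) + 19.914 − 14.286 = 70.528 → 70.5°C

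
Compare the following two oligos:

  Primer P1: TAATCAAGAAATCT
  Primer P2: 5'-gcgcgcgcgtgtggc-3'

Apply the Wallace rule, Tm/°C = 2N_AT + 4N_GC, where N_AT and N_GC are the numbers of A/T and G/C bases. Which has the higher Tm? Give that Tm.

Primer P1: A+T=11, G+C=3 → Tm = 2(11)+4(3) = 34°C
Primer P2: A+T=2, G+C=13 → Tm = 2(2)+4(13) = 56°C
34°C vs 56°C → primer P2 is higher.

Primer P2, 56°C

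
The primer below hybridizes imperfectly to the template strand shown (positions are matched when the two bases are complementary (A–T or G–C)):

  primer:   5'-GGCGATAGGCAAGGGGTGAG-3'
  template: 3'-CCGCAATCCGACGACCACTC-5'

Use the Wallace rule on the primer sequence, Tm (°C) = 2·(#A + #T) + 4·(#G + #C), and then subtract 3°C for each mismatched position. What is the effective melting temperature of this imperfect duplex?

Primer base counts: A=5, T=2, G=11, C=2 → A+T=7, G+C=13
Perfect-match Tm = 2(7) + 4(13) = 14 + 52 = 66°C
Mismatches (positions where the bases are not complementary): 5 (at positions 5, 11, 12, 13, 14)
Effective Tm = 66 − 5×3 = 66 − 15 = 51°C

51°C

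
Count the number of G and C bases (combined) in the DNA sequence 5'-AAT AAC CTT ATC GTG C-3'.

6

Base counts: C=4, T=5, A=5, G=2
Total G or C: 2 + 4 = 6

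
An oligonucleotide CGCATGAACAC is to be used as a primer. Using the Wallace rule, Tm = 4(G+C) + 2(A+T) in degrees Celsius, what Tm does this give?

34°C

Counting bases: G=2, T=1, A=4, C=4
A+T = 5, G+C = 6
Tm = 4·6 + 2·5 = 24 + 10 = 34°C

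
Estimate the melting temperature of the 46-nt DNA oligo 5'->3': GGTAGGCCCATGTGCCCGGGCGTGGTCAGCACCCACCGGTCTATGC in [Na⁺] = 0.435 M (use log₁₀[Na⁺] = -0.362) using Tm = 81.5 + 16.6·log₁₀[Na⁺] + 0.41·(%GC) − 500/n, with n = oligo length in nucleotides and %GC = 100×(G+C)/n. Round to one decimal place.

93.1°C

Length n = 46. Scanning the sequence gives G=16, T=8, C=16, A=6.
G+C = 32, so %GC = 32/46 × 100 = 69.565%
Salt term: 16.6 × (-0.362) = -6.009
GC term: 0.41 × 69.565 = 28.522; length term: −500/46 = −10.87
Tm = 81.5 + (-6.009) + 28.522 − 10.87 = 93.143 → 93.1°C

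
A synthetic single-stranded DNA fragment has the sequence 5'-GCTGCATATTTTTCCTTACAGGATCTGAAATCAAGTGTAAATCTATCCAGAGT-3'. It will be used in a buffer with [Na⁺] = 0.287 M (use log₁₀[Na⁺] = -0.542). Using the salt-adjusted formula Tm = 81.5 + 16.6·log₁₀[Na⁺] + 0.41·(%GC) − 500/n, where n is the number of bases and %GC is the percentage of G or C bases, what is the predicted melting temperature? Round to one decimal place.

Length n = 53. T=18, C=10, G=9, A=16
G+C = 19, so %GC = 19/53 × 100 = 35.849%
Salt term: 16.6 × (-0.542) = -8.997
GC term: 0.41 × 35.849 = 14.698; length term: −500/53 = −9.434
Tm = 81.5 + (-8.997) + 14.698 − 9.434 = 77.767 → 77.8°C

77.8°C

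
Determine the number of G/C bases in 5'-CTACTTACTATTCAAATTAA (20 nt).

Scanning the sequence gives T=8, A=8, G=0, C=4.
G+C = 0 + 4 = 4

4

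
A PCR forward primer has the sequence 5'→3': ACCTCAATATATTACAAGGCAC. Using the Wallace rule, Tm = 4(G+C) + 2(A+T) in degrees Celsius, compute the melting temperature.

60°C

G=2, T=5, A=9, C=6
So N_AT = 14 and N_GC = 8.
Tm = 4·8 + 2·14 = 32 + 28 = 60°C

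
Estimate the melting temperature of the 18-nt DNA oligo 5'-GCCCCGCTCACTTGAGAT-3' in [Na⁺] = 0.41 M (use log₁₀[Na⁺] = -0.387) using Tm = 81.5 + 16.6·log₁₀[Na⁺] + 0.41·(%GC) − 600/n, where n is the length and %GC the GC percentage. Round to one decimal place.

Length n = 18. Base counts: C=7, G=4, T=4, A=3
G+C = 11, so %GC = 11/18 × 100 = 61.111%
Salt term: 16.6 × (-0.387) = -6.424
GC term: 0.41 × 61.111 = 25.056; length term: −600/18 = −33.333
Tm = 81.5 + (-6.424) + 25.056 − 33.333 = 66.799 → 66.8°C

66.8°C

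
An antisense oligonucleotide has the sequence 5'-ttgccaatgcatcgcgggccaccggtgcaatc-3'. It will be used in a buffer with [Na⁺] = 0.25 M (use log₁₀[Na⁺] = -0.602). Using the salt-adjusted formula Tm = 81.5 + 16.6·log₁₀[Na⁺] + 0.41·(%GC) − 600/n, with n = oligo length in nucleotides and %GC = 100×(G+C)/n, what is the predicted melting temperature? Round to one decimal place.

78.4°C

Length n = 32. A=6, T=6, C=11, G=9
G+C = 20, so %GC = 20/32 × 100 = 62.5%
Salt term: 16.6 × (-0.602) = -9.993
GC term: 0.41 × 62.5 = 25.625; length term: −600/32 = −18.75
Tm = 81.5 + (-9.993) + 25.625 − 18.75 = 78.382 → 78.4°C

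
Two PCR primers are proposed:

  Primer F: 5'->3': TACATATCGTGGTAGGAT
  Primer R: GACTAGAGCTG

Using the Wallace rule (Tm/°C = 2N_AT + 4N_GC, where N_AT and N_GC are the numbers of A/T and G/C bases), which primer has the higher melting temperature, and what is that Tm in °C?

Primer F, 50°C

Primer F: A+T=11, G+C=7 → Tm = 2(11)+4(7) = 50°C
Primer R: A+T=5, G+C=6 → Tm = 2(5)+4(6) = 34°C
50°C vs 34°C → primer F is higher.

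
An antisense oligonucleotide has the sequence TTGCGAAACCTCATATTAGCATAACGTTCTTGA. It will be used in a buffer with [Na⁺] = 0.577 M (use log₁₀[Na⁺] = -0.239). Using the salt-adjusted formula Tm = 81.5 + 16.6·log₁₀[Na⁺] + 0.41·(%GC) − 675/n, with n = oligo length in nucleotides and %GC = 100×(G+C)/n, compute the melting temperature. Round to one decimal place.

Length n = 33. Base counts: G=5, C=7, T=11, A=10
G+C = 12, so %GC = 12/33 × 100 = 36.364%
Salt term: 16.6 × (-0.239) = -3.967
GC term: 0.41 × 36.364 = 14.909; length term: −675/33 = −20.455
Tm = 81.5 + (-3.967) + 14.909 − 20.455 = 71.987 → 72.0°C

72.0°C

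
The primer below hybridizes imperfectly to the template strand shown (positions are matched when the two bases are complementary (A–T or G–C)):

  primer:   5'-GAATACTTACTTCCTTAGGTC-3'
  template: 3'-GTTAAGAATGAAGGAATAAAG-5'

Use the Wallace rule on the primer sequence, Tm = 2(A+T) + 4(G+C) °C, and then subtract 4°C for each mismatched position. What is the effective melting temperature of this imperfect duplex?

Primer base counts: A=5, T=8, G=3, C=5 → A+T=13, G+C=8
Perfect-match Tm = 2(13) + 4(8) = 26 + 32 = 58°C
Mismatches (positions where the bases are not complementary): 4 (at positions 1, 5, 18, 19)
Effective Tm = 58 − 4×4 = 58 − 16 = 42°C

42°C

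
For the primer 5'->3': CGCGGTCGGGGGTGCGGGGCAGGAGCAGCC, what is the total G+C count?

Scanning the sequence gives T=2, A=3, C=8, G=17.
G+C = 17 + 8 = 25

25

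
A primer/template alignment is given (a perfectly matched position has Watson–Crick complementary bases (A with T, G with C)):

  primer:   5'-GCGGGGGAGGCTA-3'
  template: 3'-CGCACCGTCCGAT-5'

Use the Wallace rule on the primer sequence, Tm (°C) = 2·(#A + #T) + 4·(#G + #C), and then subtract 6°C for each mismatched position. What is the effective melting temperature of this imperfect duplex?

Primer base counts: A=2, T=1, G=8, C=2 → A+T=3, G+C=10
Perfect-match Tm = 2(3) + 4(10) = 6 + 40 = 46°C
Mismatches (positions where the bases are not complementary): 2 (at positions 4, 7)
Effective Tm = 46 − 2×6 = 46 − 12 = 34°C

34°C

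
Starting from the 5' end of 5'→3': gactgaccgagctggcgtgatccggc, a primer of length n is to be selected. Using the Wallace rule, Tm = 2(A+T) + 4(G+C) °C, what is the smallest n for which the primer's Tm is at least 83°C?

First 24 bases: GACTGACCGAGCTGGCGTGATCCG → Tm = 80°C (< 83°C)
First 25 bases: GACTGACCGAGCTGGCGTGATCCGG → Tm = 84°C (≥ 83°C)
Each additional base adds 2°C (A/T) or 4°C (G/C), so Tm is non-decreasing in n; n = 25 is the first length to reach 83°C.

n = 25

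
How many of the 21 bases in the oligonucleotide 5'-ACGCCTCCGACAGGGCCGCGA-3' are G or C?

16

Counting bases: T=1, G=7, A=4, C=9
Total G or C: 7 + 9 = 16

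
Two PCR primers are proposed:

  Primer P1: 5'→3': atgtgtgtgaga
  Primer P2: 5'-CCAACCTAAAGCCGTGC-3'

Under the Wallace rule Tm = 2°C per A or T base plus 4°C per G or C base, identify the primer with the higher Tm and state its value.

Primer P1: A+T=7, G+C=5 → Tm = 2(7)+4(5) = 34°C
Primer P2: A+T=7, G+C=10 → Tm = 2(7)+4(10) = 54°C
34°C vs 54°C → primer P2 is higher.

Primer P2, 54°C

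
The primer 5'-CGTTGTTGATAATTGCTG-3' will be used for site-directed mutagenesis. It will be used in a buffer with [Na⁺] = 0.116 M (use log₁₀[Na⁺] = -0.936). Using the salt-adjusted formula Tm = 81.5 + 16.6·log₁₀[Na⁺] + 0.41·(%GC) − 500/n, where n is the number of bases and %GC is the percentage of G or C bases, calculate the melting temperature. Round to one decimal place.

54.1°C

Length n = 18. Counting bases: C=2, G=5, A=3, T=8
G+C = 7, so %GC = 7/18 × 100 = 38.889%
Salt term: 16.6 × (-0.936) = -15.538
GC term: 0.41 × 38.889 = 15.944; length term: −500/18 = −27.778
Tm = 81.5 + (-15.538) + 15.944 − 27.778 = 54.128 → 54.1°C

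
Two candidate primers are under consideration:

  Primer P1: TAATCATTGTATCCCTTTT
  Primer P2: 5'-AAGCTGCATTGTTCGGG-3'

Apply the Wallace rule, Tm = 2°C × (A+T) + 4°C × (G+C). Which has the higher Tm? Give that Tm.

Primer P2, 52°C

Primer P1: A+T=14, G+C=5 → Tm = 2(14)+4(5) = 48°C
Primer P2: A+T=8, G+C=9 → Tm = 2(8)+4(9) = 52°C
48°C vs 52°C → primer P2 is higher.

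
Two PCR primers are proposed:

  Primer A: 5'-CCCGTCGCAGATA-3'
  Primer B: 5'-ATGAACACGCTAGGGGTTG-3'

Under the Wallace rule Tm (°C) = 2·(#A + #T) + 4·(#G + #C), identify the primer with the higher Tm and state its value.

Primer A: A+T=5, G+C=8 → Tm = 2(5)+4(8) = 42°C
Primer B: A+T=9, G+C=10 → Tm = 2(9)+4(10) = 58°C
42°C vs 58°C → primer B is higher.

Primer B, 58°C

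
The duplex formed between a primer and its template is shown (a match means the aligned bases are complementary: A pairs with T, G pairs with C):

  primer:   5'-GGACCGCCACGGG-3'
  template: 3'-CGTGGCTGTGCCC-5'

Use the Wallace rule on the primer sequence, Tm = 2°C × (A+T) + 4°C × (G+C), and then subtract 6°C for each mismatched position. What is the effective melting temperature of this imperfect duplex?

Primer base counts: A=2, T=0, G=6, C=5 → A+T=2, G+C=11
Perfect-match Tm = 2(2) + 4(11) = 4 + 44 = 48°C
Mismatches (positions where the bases are not complementary): 2 (at positions 2, 7)
Effective Tm = 48 − 2×6 = 48 − 12 = 36°C

36°C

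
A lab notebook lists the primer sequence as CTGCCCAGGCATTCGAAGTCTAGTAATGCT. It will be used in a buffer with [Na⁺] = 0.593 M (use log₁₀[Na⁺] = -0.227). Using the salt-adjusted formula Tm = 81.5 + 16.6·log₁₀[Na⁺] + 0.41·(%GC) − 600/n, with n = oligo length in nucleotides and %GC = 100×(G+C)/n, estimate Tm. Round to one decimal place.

78.2°C

Length n = 30. G=7, A=7, C=8, T=8
G+C = 15, so %GC = 15/30 × 100 = 50%
Salt term: 16.6 × (-0.227) = -3.768
GC term: 0.41 × 50 = 20.5; length term: −600/30 = −20
Tm = 81.5 + (-3.768) + 20.5 − 20 = 78.232 → 78.2°C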